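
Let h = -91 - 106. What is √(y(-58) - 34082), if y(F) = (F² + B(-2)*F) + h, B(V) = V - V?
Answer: 3*I*√3435 ≈ 175.83*I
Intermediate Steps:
h = -197
B(V) = 0
y(F) = -197 + F² (y(F) = (F² + 0*F) - 197 = (F² + 0) - 197 = F² - 197 = -197 + F²)
√(y(-58) - 34082) = √((-197 + (-58)²) - 34082) = √((-197 + 3364) - 34082) = √(3167 - 34082) = √(-30915) = 3*I*√3435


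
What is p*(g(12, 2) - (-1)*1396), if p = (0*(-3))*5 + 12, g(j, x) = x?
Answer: 16776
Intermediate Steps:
p = 12 (p = 0*5 + 12 = 0 + 12 = 12)
p*(g(12, 2) - (-1)*1396) = 12*(2 - (-1)*1396) = 12*(2 - 1*(-1396)) = 12*(2 + 1396) = 12*1398 = 16776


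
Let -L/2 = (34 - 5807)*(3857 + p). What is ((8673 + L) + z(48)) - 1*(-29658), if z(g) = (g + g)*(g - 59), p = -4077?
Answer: -2502845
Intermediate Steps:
L = -2540120 (L = -2*(34 - 5807)*(3857 - 4077) = -(-11546)*(-220) = -2*1270060 = -2540120)
z(g) = 2*g*(-59 + g) (z(g) = (2*g)*(-59 + g) = 2*g*(-59 + g))
((8673 + L) + z(48)) - 1*(-29658) = ((8673 - 2540120) + 2*48*(-59 + 48)) - 1*(-29658) = (-2531447 + 2*48*(-11)) + 29658 = (-2531447 - 1056) + 29658 = -2532503 + 29658 = -2502845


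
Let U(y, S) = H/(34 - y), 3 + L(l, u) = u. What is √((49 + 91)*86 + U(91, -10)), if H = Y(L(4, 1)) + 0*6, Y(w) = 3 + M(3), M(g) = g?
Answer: √4346402/19 ≈ 109.73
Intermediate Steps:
L(l, u) = -3 + u
Y(w) = 6 (Y(w) = 3 + 3 = 6)
H = 6 (H = 6 + 0*6 = 6 + 0 = 6)
U(y, S) = 6/(34 - y)
√((49 + 91)*86 + U(91, -10)) = √((49 + 91)*86 - 6/(-34 + 91)) = √(140*86 - 6/57) = √(12040 - 6*1/57) = √(12040 - 2/19) = √(228758/19) = √4346402/19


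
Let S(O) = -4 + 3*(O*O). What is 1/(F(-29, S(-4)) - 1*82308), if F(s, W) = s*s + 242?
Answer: -1/81225 ≈ -1.2311e-5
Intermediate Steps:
S(O) = -4 + 3*O²
F(s, W) = 242 + s² (F(s, W) = s² + 242 = 242 + s²)
1/(F(-29, S(-4)) - 1*82308) = 1/((242 + (-29)²) - 1*82308) = 1/((242 + 841) - 82308) = 1/(1083 - 82308) = 1/(-81225) = -1/81225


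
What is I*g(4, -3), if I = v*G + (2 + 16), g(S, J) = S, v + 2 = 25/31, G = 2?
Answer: 1936/31 ≈ 62.452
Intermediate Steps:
v = -37/31 (v = -2 + 25/31 = -37/31 ≈ -1.1935)
I = 484/31 (I = -37/31*2 + (2 + 16) = -74/31 + 18 = 484/31 ≈ 15.613)
I*g(4, -3) = (484/31)*4 = 1936/31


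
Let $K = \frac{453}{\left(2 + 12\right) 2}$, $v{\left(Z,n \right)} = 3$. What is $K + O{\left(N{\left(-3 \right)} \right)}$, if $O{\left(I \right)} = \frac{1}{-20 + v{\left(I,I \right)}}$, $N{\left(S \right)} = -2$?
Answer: $\frac{7673}{476} \approx 16.12$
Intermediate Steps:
$O{\left(I \right)} = - \frac{1}{17}$ ($O{\left(I \right)} = \frac{1}{-20 + 3} = \frac{1}{-17} = - \frac{1}{17}$)
$K = \frac{453}{28}$ ($K = \frac{453}{14 \cdot 2} = \frac{453}{28} \approx 16.179$)
$K + O{\left(N{\left(-3 \right)} \right)} = \frac{453}{28} - \frac{1}{17} = \frac{7673}{476}$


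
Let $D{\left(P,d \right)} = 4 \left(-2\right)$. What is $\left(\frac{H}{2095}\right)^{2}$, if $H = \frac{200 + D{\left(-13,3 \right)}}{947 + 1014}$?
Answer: $\frac{36864}{16878087807025} \approx 2.1841 \cdot 10^{-9}$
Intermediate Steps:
$D{\left(P,d \right)} = -8$
$H = \frac{192}{1961}$ ($H = \frac{200 - 8}{947 + 1014} = \frac{192}{1961} \approx 0.097909$)
$\left(\frac{H}{2095}\right)^{2} = \left(\frac{192}{1961 \cdot 2095}\right)^{2} = \left(\frac{192}{1961} \cdot \frac{1}{2095}\right)^{2} = \left(\frac{192}{4108295}\right)^{2} = \frac{36864}{16878087807025}$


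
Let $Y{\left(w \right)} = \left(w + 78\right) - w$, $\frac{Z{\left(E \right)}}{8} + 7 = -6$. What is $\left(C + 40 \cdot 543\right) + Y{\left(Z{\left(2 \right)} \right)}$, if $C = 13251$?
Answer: $35049$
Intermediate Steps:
$Z{\left(E \right)} = -104$ ($Z{\left(E \right)} = -56 + 8 \left(-6\right) = -56 - 48 = -104$)
$Y{\left(w \right)} = 78$ ($Y{\left(w \right)} = \left(78 + w\right) - w = 78$)
$\left(C + 40 \cdot 543\right) + Y{\left(Z{\left(2 \right)} \right)} = \left(13251 + 40 \cdot 543\right) + 78 = \left(13251 + 21720\right) + 78 = 34971 + 78 = 35049$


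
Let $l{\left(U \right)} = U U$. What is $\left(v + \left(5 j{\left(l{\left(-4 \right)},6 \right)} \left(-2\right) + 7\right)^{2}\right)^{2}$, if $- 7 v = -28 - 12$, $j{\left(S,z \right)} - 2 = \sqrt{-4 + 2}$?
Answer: $- \frac{6593471}{49} - \frac{92040 i \sqrt{2}}{7} \approx -1.3456 \cdot 10^{5} - 18595.0 i$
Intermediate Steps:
$l{\left(U \right)} = U^{2}$
$j{\left(S,z \right)} = 2 + i \sqrt{2}$ ($j{\left(S,z \right)} = 2 + \sqrt{-4 + 2} = 2 + \sqrt{-2} = 2 + i \sqrt{2}$)
$v = \frac{40}{7}$ ($v = - \frac{-28 - 12}{7} = \left(- \frac{1}{7}\right) \left(-40\right) = \frac{40}{7} \approx 5.7143$)
$\left(v + \left(5 j{\left(l{\left(-4 \right)},6 \right)} \left(-2\right) + 7\right)^{2}\right)^{2} = \left(\frac{40}{7} + \left(5 \left(2 + i \sqrt{2}\right) \left(-2\right) + 7\right)^{2}\right)^{2} = \left(\frac{40}{7} + \left(\left(10 + 5 i \sqrt{2}\right) \left(-2\right) + 7\right)^{2}\right)^{2} = \left(\frac{40}{7} + \left(\left(-20 - 10 i \sqrt{2}\right) + 7\right)^{2}\right)^{2} = \left(\frac{40}{7} + \left(-13 - 10 i \sqrt{2}\right)^{2}\right)^{2}$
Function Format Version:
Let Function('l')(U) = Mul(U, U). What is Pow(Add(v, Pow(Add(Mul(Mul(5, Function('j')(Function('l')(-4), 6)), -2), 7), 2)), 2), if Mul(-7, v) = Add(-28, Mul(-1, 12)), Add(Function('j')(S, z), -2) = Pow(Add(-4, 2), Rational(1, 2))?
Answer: Add(Rational(-6593471, 49), Mul(Rational(-92040, 7), I, Pow(2, Rational(1, 2)))) ≈ Add(-1.3456e+5, Mul(-18595., I))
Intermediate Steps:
Function('l')(U) = Pow(U, 2)
Function('j')(S, z) = Add(2, Mul(I, Pow(2, Rational(1, 2)))) (Function('j')(S, z) = Add(2, Pow(Add(-4, 2), Rational(1, 2))) = Add(2, Pow(-2, Rational(1, 2))) = Add(2, Mul(I, Pow(2, Rational(1, 2)))))
v = Rational(40, 7) (v = Mul(Rational(-1, 7), Add(-28, Mul(-1, 12))) = Mul(Rational(-1, 7), Add(-28, -12)) = Mul(Rational(-1, 7), -40) = Rational(40, 7) ≈ 5.7143)
Pow(Add(v, Pow(Add(Mul(Mul(5, Function('j')(Function('l')(-4), 6)), -2), 7), 2)), 2) = Pow(Add(Rational(40, 7), Pow(Add(Mul(Mul(5, Add(2, Mul(I, Pow(2, Rational(1, 2))))), -2), 7), 2)), 2) = Pow(Add(Rational(40, 7), Pow(Add(Mul(Add(10, Mul(5, I, Pow(2, Rational(1, 2)))), -2), 7), 2)), 2) = Pow(Add(Rational(40, 7), Pow(Add(Add(-20, Mul(-10, I, Pow(2, Rational(1, 2)))), 7), 2)), 2) = Pow(Add(Rational(40, 7), Pow(Add(-13, Mul(-10, I, Pow(2, Rational(1, 2)))), 2)), 2)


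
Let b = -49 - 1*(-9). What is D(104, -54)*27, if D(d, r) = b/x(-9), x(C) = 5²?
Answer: -216/5 ≈ -43.200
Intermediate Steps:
x(C) = 25
b = -40 (b = -49 + 9 = -40)
D(d, r) = -8/5 (D(d, r) = -40/25 = -40*1/25 = -8/5)
D(104, -54)*27 = -8/5*27 = -216/5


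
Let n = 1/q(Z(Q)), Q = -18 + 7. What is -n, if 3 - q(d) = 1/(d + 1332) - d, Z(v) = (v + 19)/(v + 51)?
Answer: -33305/106551 ≈ -0.31257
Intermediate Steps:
Q = -11
Z(v) = (19 + v)/(51 + v)
q(d) = 3 + d - 1/(1332 + d) (q(d) = 3 - (1/(d + 1332) - d) = 3 - (1/(1332 + d) - d) = 3 + (d - 1/(1332 + d)) = 3 + d - 1/(1332 + d))
n = 33305/106551 (n = 1/((3995 + ((19 - 11)/(51 - 11))² + 1335*((19 - 11)/(51 - 11)))/(1332 + (19 - 11)/(51 - 11))) = 1/((3995 + (8/40)² + 1335*(8/40))/(1332 + 8/40)) = 1/((3995 + ((1/40)*8)² + 1335*((1/40)*8))/(1332 + (1/40)*8)) = 1/((3995 + (⅕)² + 1335*(⅕))/(1332 + ⅕)) = 1/((3995 + 1/25 + 267)/(6661/5)) = 1/((5/6661)*(106551/25)) = 1/(106551/33305) = 33305/106551 ≈ 0.31257)
-n = -1*33305/106551 = -33305/106551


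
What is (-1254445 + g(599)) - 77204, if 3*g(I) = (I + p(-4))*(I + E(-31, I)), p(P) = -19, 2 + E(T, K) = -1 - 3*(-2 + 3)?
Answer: -3651007/3 ≈ -1.2170e+6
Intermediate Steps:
E(T, K) = -6 (E(T, K) = -2 + (-1 - 3*(-2 + 3)) = -2 + (-1 - 3*1) = -2 + (-1 - 3) = -2 - 4 = -6)
g(I) = (-19 + I)*(-6 + I)/3 (g(I) = ((I - 19)*(I - 6))/3 = ((-19 + I)*(-6 + I))/3 = (-19 + I)*(-6 + I)/3)
(-1254445 + g(599)) - 77204 = (-1254445 + (38 - 25/3*599 + (⅓)*599²)) - 77204 = (-1254445 + (38 - 14975/3 + (⅓)*358801)) - 77204 = (-1254445 + (38 - 14975/3 + 358801/3)) - 77204 = (-1254445 + 343940/3) - 77204 = -3419395/3 - 77204 = -3651007/3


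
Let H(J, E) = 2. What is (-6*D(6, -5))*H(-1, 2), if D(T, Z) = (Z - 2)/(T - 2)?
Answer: 21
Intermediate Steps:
D(T, Z) = (-2 + Z)/(-2 + T)
(-6*D(6, -5))*H(-1, 2) = -6*(-2 - 5)/(-2 + 6)*2 = -6*(-7)/4*2 = -3*(-7)/2*2 = -6*(-7/4)*2 = (21/2)*2 = 21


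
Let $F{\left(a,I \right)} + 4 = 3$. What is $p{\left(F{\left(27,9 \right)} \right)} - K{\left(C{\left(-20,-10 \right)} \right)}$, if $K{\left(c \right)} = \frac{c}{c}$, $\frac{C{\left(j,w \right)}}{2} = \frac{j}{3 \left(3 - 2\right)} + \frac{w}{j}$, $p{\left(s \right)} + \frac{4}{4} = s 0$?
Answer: $-2$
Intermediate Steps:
$F{\left(a,I \right)} = -1$ ($F{\left(a,I \right)} = -4 + 3 = -1$)
$p{\left(s \right)} = -1$ ($p{\left(s \right)} = -1 + s 0 = -1 + 0 = -1$)
$C{\left(j,w \right)} = \frac{2 j}{3} + \frac{2 w}{j}$ ($C{\left(j,w \right)} = 2 \left(\frac{j}{3 \left(3 - 2\right)} + \frac{w}{j}\right) = 2 \left(\frac{j}{3 \cdot 1} + \frac{w}{j}\right) = 2 \left(\frac{j}{3} + \frac{w}{j}\right) = \frac{2 j}{3} + \frac{2 w}{j}$)
$K{\left(c \right)} = 1$
$p{\left(F{\left(27,9 \right)} \right)} - K{\left(C{\left(-20,-10 \right)} \right)} = -1 - 1 = -2$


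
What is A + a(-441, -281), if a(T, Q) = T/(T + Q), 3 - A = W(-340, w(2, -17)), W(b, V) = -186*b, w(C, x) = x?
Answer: -45656673/722 ≈ -63236.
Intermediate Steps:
A = -63237 (A = 3 - (-186)*(-340) = 3 - 1*63240 = 3 - 63240 = -63237)
a(T, Q) = T/(Q + T)
A + a(-441, -281) = -63237 - 441/(-281 - 441) = -63237 - 441/(-722) = -63237 - 441*(-1/722) = -63237 + 441/722 = -45656673/722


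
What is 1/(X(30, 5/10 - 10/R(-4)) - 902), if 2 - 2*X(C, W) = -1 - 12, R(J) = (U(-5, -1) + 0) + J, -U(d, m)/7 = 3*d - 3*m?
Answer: -2/1789 ≈ -0.0011179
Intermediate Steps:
U(d, m) = -21*d + 21*m (U(d, m) = -7*(3*d - 3*m) = -7*(-3*m + 3*d) = -21*d + 21*m)
R(J) = 84 + J (R(J) = ((-21*(-5) + 21*(-1)) + 0) + J = ((105 - 21) + 0) + J = (84 + 0) + J = 84 + J)
X(C, W) = 15/2 (X(C, W) = 1 - (-1 - 12)/2 = 1 - ½*(-13) = 1 + 13/2 = 15/2)
1/(X(30, 5/10 - 10/R(-4)) - 902) = 1/(15/2 - 902) = 1/(-1789/2) = -2/1789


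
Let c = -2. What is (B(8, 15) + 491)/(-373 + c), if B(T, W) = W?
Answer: -506/375 ≈ -1.3493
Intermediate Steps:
(B(8, 15) + 491)/(-373 + c) = (15 + 491)/(-373 - 2) = 506/(-375) = 506*(-1/375) = -506/375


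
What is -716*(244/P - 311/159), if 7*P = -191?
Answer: 236976668/30369 ≈ 7803.2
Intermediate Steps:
P = -191/7 (P = (⅐)*(-191) = -191/7 ≈ -27.286)
-716*(244/P - 311/159) = -716*(244/(-191/7) - 311/159) = -716*(244*(-7/191) - 311*1/159) = -716*(-1708/191 - 311/159) = -716*(-330973/30369) = 236976668/30369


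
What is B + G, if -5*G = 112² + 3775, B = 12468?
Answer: 46021/5 ≈ 9204.2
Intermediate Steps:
G = -16319/5 (G = -(112² + 3775)/5 = -(12544 + 3775)/5 = -⅕*16319 = -16319/5 ≈ -3263.8)
B + G = 12468 - 16319/5 = 46021/5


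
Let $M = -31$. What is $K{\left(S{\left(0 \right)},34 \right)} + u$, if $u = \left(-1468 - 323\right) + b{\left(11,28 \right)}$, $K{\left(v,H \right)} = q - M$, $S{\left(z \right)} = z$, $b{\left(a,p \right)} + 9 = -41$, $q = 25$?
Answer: $-1785$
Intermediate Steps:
$b{\left(a,p \right)} = -50$ ($b{\left(a,p \right)} = -9 - 41 = -50$)
$K{\left(v,H \right)} = 56$ ($K{\left(v,H \right)} = 25 - -31 = 25 + 31 = 56$)
$u = -1841$ ($u = \left(-1468 - 323\right) - 50 = -1791 - 50 = -1841$)
$K{\left(S{\left(0 \right)},34 \right)} + u = 56 - 1841 = -1785$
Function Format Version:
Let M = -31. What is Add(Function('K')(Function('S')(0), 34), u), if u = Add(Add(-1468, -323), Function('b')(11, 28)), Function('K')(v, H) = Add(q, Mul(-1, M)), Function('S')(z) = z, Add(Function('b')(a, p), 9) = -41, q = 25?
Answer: -1785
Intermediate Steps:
Function('b')(a, p) = -50 (Function('b')(a, p) = Add(-9, -41) = -50)
Function('K')(v, H) = 56 (Function('K')(v, H) = Add(25, Mul(-1, -31)) = Add(25, 31) = 56)
u = -1841 (u = Add(Add(-1468, -323), -50) = Add(-1791, -50) = -1841)
Add(Function('K')(Function('S')(0), 34), u) = Add(56, -1841) = -1785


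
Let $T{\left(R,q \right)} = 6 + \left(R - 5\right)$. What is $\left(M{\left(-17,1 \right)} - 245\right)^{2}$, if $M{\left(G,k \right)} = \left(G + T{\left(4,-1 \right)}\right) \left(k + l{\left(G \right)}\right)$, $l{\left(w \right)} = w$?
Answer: $2809$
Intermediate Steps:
$T{\left(R,q \right)} = 1 + R$ ($T{\left(R,q \right)} = 6 + \left(-5 + R\right) = 1 + R$)
$M{\left(G,k \right)} = \left(5 + G\right) \left(G + k\right)$ ($M{\left(G,k \right)} = \left(G + \left(1 + 4\right)\right) \left(k + G\right) = \left(G + 5\right) \left(G + k\right) = \left(5 + G\right) \left(G + k\right)$)
$\left(M{\left(-17,1 \right)} - 245\right)^{2} = \left(\left(\left(-17\right)^{2} + 5 \left(-17\right) + 5 \cdot 1 - 17\right) - 245\right)^{2} = \left(\left(289 - 85 + 5 - 17\right) - 245\right)^{2} = \left(192 - 245\right)^{2} = \left(-53\right)^{2} = 2809$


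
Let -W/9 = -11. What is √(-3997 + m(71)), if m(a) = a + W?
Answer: I*√3827 ≈ 61.863*I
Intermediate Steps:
W = 99 (W = -9*(-11) = 99)
m(a) = 99 + a (m(a) = a + 99 = 99 + a)
√(-3997 + m(71)) = √(-3997 + (99 + 71)) = √(-3997 + 170) = √(-3827) = I*√3827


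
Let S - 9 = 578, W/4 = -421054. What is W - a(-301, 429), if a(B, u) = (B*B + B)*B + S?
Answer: 25495497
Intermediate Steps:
W = -1684216 (W = 4*(-421054) = -1684216)
S = 587 (S = 9 + 578 = 587)
a(B, u) = 587 + B*(B + B²) (a(B, u) = (B*B + B)*B + 587 = (B² + B)*B + 587 = (B + B²)*B + 587 = B*(B + B²) + 587 = 587 + B*(B + B²))
W - a(-301, 429) = -1684216 - (587 + (-301)² + (-301)³) = -1684216 - (587 + 90601 - 27270901) = -1684216 - 1*(-27179713) = -1684216 + 27179713 = 25495497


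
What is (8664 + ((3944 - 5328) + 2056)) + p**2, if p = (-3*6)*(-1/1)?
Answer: 9660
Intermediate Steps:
p = 18 (p = -(-18) = -18*(-1) = 18)
(8664 + ((3944 - 5328) + 2056)) + p**2 = (8664 + ((3944 - 5328) + 2056)) + 18**2 = (8664 + (-1384 + 2056)) + 324 = (8664 + 672) + 324 = 9336 + 324 = 9660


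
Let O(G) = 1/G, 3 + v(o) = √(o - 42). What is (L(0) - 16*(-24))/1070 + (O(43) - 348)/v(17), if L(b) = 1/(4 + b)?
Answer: 97186007/3128680 + 74815*I/1462 ≈ 31.063 + 51.173*I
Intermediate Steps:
v(o) = -3 + √(-42 + o) (v(o) = -3 + √(o - 42) = -3 + √(-42 + o))
(L(0) - 16*(-24))/1070 + (O(43) - 348)/v(17) = (1/(4 + 0) - 16*(-24))/1070 + (1/43 - 348)/(-3 + √(-42 + 17)) = (1/4 + 384)*(1/1070) + (1/43 - 348)/(-3 + √(-25)) = (¼ + 384)*(1/1070) - 14963*(-3 - 5*I)/34/43 = (1537/4)*(1/1070) - 14963*(-3 - 5*I)/1462 = 1537/4280 - 14963*(-3 - 5*I)/1462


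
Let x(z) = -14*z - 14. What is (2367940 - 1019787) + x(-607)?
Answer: 1356637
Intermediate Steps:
x(z) = -14 - 14*z
(2367940 - 1019787) + x(-607) = (2367940 - 1019787) + (-14 - 14*(-607)) = 1348153 + (-14 + 8498) = 1348153 + 8484 = 1356637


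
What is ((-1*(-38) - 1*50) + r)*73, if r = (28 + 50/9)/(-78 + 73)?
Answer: -61466/45 ≈ -1365.9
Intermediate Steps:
r = -302/45 (r = (28 + 50*(1/9))/(-5) = (28 + 50/9)*(-1/5) = (302/9)*(-1/5) = -302/45 ≈ -6.7111)
((-1*(-38) - 1*50) + r)*73 = ((-1*(-38) - 1*50) - 302/45)*73 = ((38 - 50) - 302/45)*73 = (-12 - 302/45)*73 = -842/45*73 = -61466/45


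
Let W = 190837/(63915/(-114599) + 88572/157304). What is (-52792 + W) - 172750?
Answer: 854625962307424/24044367 ≈ 3.5544e+7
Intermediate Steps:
W = 860048976929338/24044367 (W = 190837/(63915*(-1/114599) + 88572*(1/157304)) = 190837/(-63915/114599 + 22143/39326) = 190837/(24044367/4506720274) = 190837*(4506720274/24044367) = 860048976929338/24044367 ≈ 3.5769e+7)
(-52792 + W) - 172750 = (-52792 + 860048976929338/24044367) - 172750 = 858779626706674/24044367 - 172750 = 854625962307424/24044367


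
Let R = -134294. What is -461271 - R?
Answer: -326977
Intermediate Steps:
-461271 - R = -461271 - 1*(-134294) = -461271 + 134294 = -326977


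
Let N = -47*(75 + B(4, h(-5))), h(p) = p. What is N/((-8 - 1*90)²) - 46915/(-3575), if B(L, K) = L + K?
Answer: 3983071/312130 ≈ 12.761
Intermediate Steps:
B(L, K) = K + L
N = -3478 (N = -47*(75 + (-5 + 4)) = -47*(75 - 1) = -47*74 = -3478)
N/((-8 - 1*90)²) - 46915/(-3575) = -3478/(-8 - 1*90)² - 46915/(-3575) = -3478/(-8 - 90)² - 46915*(-1/3575) = -3478/((-98)²) + 853/65 = -3478/9604 + 853/65 = -3478*1/9604 + 853/65 = -1739/4802 + 853/65 = 3983071/312130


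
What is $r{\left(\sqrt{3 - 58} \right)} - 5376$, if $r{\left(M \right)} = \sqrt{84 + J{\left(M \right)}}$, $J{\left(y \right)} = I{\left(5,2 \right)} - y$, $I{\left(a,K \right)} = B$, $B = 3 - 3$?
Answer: $-5376 + \sqrt{84 - i \sqrt{55}} \approx -5366.8 - 0.40419 i$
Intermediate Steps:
$B = 0$
$I{\left(a,K \right)} = 0$
$J{\left(y \right)} = - y$ ($J{\left(y \right)} = 0 - y = - y$)
$r{\left(M \right)} = \sqrt{84 - M}$
$r{\left(\sqrt{3 - 58} \right)} - 5376 = \sqrt{84 - \sqrt{3 - 58}} - 5376 = \sqrt{84 - \sqrt{-55}} - 5376 = \sqrt{84 - i \sqrt{55}} - 5376 = -5376 + \sqrt{84 - i \sqrt{55}}$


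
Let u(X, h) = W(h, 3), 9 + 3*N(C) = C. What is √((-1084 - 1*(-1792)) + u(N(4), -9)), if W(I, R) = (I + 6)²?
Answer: √717 ≈ 26.777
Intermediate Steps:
N(C) = -3 + C/3
W(I, R) = (6 + I)²
u(X, h) = (6 + h)²
√((-1084 - 1*(-1792)) + u(N(4), -9)) = √((-1084 - 1*(-1792)) + (6 - 9)²) = √((-1084 + 1792) + (-3)²) = √(708 + 9) = √717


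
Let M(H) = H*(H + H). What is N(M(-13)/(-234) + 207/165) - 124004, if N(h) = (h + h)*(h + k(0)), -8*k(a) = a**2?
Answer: -30384062428/245025 ≈ -1.2400e+5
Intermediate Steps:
k(a) = -a**2/8
M(H) = 2*H**2 (M(H) = H*(2*H) = 2*H**2)
N(h) = 2*h**2 (N(h) = (h + h)*(h - 1/8*0**2) = (2*h)*(h - 1/8*0) = (2*h)*(h + 0) = (2*h)*h = 2*h**2)
N(M(-13)/(-234) + 207/165) - 124004 = 2*((2*(-13)**2)/(-234) + 207/165)**2 - 124004 = 2*((2*169)*(-1/234) + 207*(1/165))**2 - 124004 = 2*(338*(-1/234) + 69/55)**2 - 124004 = 2*(-13/9 + 69/55)**2 - 124004 = 2*(-94/495)**2 - 124004 = 2*(8836/245025) - 124004 = 17672/245025 - 124004 = -30384062428/245025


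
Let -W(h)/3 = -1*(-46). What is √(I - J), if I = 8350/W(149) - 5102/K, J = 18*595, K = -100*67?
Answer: I*√23017239554826/46230 ≈ 103.78*I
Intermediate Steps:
K = -6700
W(h) = -138 (W(h) = -(-3)*(-46) = -3*46 = -138)
J = 10710
I = -13810231/231150 (I = 8350/(-138) - 5102/(-6700) = 8350*(-1/138) - 5102*(-1/6700) = -4175/69 + 2551/3350 = -13810231/231150 ≈ -59.746)
√(I - J) = √(-13810231/231150 - 1*10710) = √(-13810231/231150 - 10710) = √(-2489426731/231150) = I*√23017239554826/46230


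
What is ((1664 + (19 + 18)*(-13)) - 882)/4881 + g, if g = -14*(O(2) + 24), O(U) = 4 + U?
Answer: -2049719/4881 ≈ -419.94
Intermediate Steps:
g = -420 (g = -14*((4 + 2) + 24) = -14*(6 + 24) = -14*30 = -420)
((1664 + (19 + 18)*(-13)) - 882)/4881 + g = ((1664 + (19 + 18)*(-13)) - 882)/4881 - 420 = ((1664 + 37*(-13)) - 882)*(1/4881) - 420 = ((1664 - 481) - 882)*(1/4881) - 420 = (1183 - 882)*(1/4881) - 420 = 301*(1/4881) - 420 = 301/4881 - 420 = -2049719/4881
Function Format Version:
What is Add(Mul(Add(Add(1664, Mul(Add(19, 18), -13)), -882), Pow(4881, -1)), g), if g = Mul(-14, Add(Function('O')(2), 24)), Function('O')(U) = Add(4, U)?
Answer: Rational(-2049719, 4881) ≈ -419.94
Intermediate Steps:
g = -420 (g = Mul(-14, Add(Add(4, 2), 24)) = Mul(-14, Add(6, 24)) = Mul(-14, 30) = -420)
Add(Mul(Add(Add(1664, Mul(Add(19, 18), -13)), -882), Pow(4881, -1)), g) = Add(Mul(Add(Add(1664, Mul(Add(19, 18), -13)), -882), Pow(4881, -1)), -420) = Add(Mul(Add(Add(1664, Mul(37, -13)), -882), Rational(1, 4881)), -420) = Add(Mul(Add(Add(1664, -481), -882), Rational(1, 4881)), -420) = Add(Mul(Add(1183, -882), Rational(1, 4881)), -420) = Add(Mul(301, Rational(1, 4881)), -420) = Add(Rational(301, 4881), -420) = Rational(-2049719, 4881)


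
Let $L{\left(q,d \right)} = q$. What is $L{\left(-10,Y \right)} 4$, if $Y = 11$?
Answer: $-40$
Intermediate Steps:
$L{\left(-10,Y \right)} 4 = \left(-10\right) 4 = -40$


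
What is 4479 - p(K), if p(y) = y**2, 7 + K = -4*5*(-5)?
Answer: -4170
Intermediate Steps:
K = 93 (K = -7 - 4*5*(-5) = -7 - 20*(-5) = -7 + 100 = 93)
4479 - p(K) = 4479 - 1*93**2 = 4479 - 1*8649 = 4479 - 8649 = -4170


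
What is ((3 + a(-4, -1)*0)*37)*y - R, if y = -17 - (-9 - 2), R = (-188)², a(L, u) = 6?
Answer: -36010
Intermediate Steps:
R = 35344
y = -6 (y = -17 - 1*(-11) = -17 + 11 = -6)
((3 + a(-4, -1)*0)*37)*y - R = ((3 + 6*0)*37)*(-6) - 1*35344 = ((3 + 0)*37)*(-6) - 35344 = (3*37)*(-6) - 35344 = 111*(-6) - 35344 = -666 - 35344 = -36010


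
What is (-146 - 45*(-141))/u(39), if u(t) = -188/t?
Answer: -241761/188 ≈ -1286.0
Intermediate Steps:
(-146 - 45*(-141))/u(39) = (-146 - 45*(-141))/((-188/39)) = (-146 + 6345)/((-188*1/39)) = 6199/(-188/39) = 6199*(-39/188) = -241761/188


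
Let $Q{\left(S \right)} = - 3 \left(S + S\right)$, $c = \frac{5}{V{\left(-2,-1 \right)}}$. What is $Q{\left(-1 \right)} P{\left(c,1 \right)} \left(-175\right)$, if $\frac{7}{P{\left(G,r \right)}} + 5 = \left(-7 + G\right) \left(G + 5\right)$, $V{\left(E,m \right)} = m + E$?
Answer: $\frac{13230}{61} \approx 216.89$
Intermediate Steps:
$V{\left(E,m \right)} = E + m$
$c = - \frac{5}{3}$ ($c = \frac{5}{-2 - 1} = \frac{5}{-3} = 5 \left(- \frac{1}{3}\right) = - \frac{5}{3} \approx -1.6667$)
$P{\left(G,r \right)} = \frac{7}{-5 + \left(-7 + G\right) \left(5 + G\right)}$ ($P{\left(G,r \right)} = \frac{7}{-5 + \left(-7 + G\right) \left(G + 5\right)} = \frac{7}{-5 + \left(-7 + G\right) \left(5 + G\right)}$)
$Q{\left(S \right)} = - 6 S$ ($Q{\left(S \right)} = - 3 \cdot 2 S = - 6 S$)
$Q{\left(-1 \right)} P{\left(c,1 \right)} \left(-175\right) = \left(-6\right) \left(-1\right) \frac{7}{-40 + \left(- \frac{5}{3}\right)^{2} - - \frac{10}{3}} \left(-175\right) = 6 \frac{7}{-40 + \frac{25}{9} + \frac{10}{3}} \left(-175\right) = 6 \frac{7}{- \frac{305}{9}} \left(-175\right) = 6 \cdot 7 \left(- \frac{9}{305}\right) \left(-175\right) = 6 \left(- \frac{63}{305}\right) \left(-175\right) = \left(- \frac{378}{305}\right) \left(-175\right) = \frac{13230}{61}$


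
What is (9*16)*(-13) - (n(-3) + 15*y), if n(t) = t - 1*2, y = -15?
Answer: -1642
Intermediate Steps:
n(t) = -2 + t (n(t) = t - 2 = -2 + t)
(9*16)*(-13) - (n(-3) + 15*y) = (9*16)*(-13) - ((-2 - 3) + 15*(-15)) = 144*(-13) - (-5 - 225) = -1872 - 1*(-230) = -1872 + 230 = -1642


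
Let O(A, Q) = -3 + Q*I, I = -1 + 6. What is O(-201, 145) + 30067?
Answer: 30789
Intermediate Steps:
I = 5
O(A, Q) = -3 + 5*Q (O(A, Q) = -3 + Q*5 = -3 + 5*Q)
O(-201, 145) + 30067 = (-3 + 5*145) + 30067 = (-3 + 725) + 30067 = 722 + 30067 = 30789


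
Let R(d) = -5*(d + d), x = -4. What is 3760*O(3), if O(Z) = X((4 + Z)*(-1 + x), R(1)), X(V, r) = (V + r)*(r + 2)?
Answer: 1353600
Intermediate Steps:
R(d) = -10*d
X(V, r) = (2 + r)*(V + r) (X(V, r) = (V + r)*(2 + r) = (2 + r)*(V + r))
O(Z) = 240 + 40*Z (O(Z) = (-10*1)**2 + 2*((4 + Z)*(-1 - 4)) + 2*(-10*1) + ((4 + Z)*(-1 - 4))*(-10*1) = (-10)**2 + 2*((4 + Z)*(-5)) + 2*(-10) + ((4 + Z)*(-5))*(-10) = 100 + 2*(-20 - 5*Z) - 20 + (-20 - 5*Z)*(-10) = 100 + (-40 - 10*Z) - 20 + (200 + 50*Z) = 240 + 40*Z)
3760*O(3) = 3760*(240 + 40*3) = 3760*(240 + 120) = 3760*360 = 1353600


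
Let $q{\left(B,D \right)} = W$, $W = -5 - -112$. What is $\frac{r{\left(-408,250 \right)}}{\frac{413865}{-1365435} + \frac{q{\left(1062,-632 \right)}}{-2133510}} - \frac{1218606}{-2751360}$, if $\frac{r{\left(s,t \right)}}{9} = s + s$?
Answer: $\frac{11474568842610910709}{473647545247040} \approx 24226.0$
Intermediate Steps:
$W = 107$ ($W = -5 + 112 = 107$)
$r{\left(s,t \right)} = 18 s$ ($r{\left(s,t \right)} = 9 \left(s + s\right) = 9 \cdot 2 s = 18 s$)
$q{\left(B,D \right)} = 107$
$\frac{r{\left(-408,250 \right)}}{\frac{413865}{-1365435} + \frac{q{\left(1062,-632 \right)}}{-2133510}} - \frac{1218606}{-2751360} = \frac{18 \left(-408\right)}{\frac{413865}{-1365435} + \frac{107}{-2133510}} - \frac{1218606}{-2751360} = - \frac{7344}{413865 \left(- \frac{1}{1365435}\right) + 107 \left(- \frac{1}{2133510}\right)} - - \frac{203101}{458560} = - \frac{7344}{- \frac{9197}{30343} - \frac{107}{2133510}} + \frac{203101}{458560} = - \frac{7344}{- \frac{1032902009}{3407215470}} + \frac{203101}{458560} = \left(-7344\right) \left(- \frac{3407215470}{1032902009}\right) + \frac{203101}{458560} = \frac{25022590411680}{1032902009} + \frac{203101}{458560} = \frac{11474568842610910709}{473647545247040}$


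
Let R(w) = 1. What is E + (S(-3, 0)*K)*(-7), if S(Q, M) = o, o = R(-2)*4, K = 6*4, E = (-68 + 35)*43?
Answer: -2091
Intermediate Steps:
E = -1419 (E = -33*43 = -1419)
K = 24
o = 4 (o = 1*4 = 4)
S(Q, M) = 4
E + (S(-3, 0)*K)*(-7) = -1419 + (4*24)*(-7) = -1419 + 96*(-7) = -1419 - 672 = -2091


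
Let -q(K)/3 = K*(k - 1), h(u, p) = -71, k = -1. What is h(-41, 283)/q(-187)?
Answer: 71/1122 ≈ 0.063280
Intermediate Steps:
q(K) = 6*K (q(K) = -3*K*(-1 - 1) = -3*K*(-2) = -(-6)*K = 6*K)
h(-41, 283)/q(-187) = -71/(6*(-187)) = -71/(-1122) = -71*(-1/1122) = 71/1122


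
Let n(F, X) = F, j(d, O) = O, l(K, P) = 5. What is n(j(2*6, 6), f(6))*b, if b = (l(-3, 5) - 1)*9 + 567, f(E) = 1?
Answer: 3618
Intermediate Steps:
b = 603 (b = (5 - 1)*9 + 567 = 4*9 + 567 = 36 + 567 = 603)
n(j(2*6, 6), f(6))*b = 6*603 = 3618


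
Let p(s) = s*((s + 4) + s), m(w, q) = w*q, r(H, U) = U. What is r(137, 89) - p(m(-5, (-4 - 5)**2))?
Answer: -326341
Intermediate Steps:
m(w, q) = q*w
p(s) = s*(4 + 2*s) (p(s) = s*((4 + s) + s) = s*(4 + 2*s))
r(137, 89) - p(m(-5, (-4 - 5)**2)) = 89 - 2*(-4 - 5)**2*(-5)*(2 + (-4 - 5)**2*(-5)) = 89 - 2*(-9)**2*(-5)*(2 + (-9)**2*(-5)) = 89 - 2*81*(-5)*(2 + 81*(-5)) = 89 - 2*(-405)*(2 - 405) = 89 - 2*(-405)*(-403) = 89 - 1*326430 = 89 - 326430 = -326341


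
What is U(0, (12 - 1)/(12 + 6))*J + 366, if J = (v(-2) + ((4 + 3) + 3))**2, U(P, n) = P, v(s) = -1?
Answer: 366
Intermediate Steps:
J = 81 (J = (-1 + ((4 + 3) + 3))**2 = (-1 + (7 + 3))**2 = (-1 + 10)**2 = 9**2 = 81)
U(0, (12 - 1)/(12 + 6))*J + 366 = 0*81 + 366 = 0 + 366 = 366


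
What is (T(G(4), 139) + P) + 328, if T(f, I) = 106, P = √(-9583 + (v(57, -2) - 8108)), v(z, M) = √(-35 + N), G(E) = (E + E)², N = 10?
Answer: 434 + √(-17691 + 5*I) ≈ 434.02 + 133.01*I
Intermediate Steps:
G(E) = 4*E² (G(E) = (2*E)² = 4*E²)
v(z, M) = 5*I (v(z, M) = √(-35 + 10) = √(-25) = 5*I)
P = √(-17691 + 5*I) (P = √(-9583 + (5*I - 8108)) = √(-9583 + (-8108 + 5*I)) = √(-17691 + 5*I) ≈ 0.019 + 133.01*I)
(T(G(4), 139) + P) + 328 = (106 + √(-17691 + 5*I)) + 328 = 434 + √(-17691 + 5*I)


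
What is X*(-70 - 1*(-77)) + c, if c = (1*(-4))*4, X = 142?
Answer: 978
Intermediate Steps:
c = -16 (c = -4*4 = -16)
X*(-70 - 1*(-77)) + c = 142*(-70 - 1*(-77)) - 16 = 142*(-70 + 77) - 16 = 142*7 - 16 = 994 - 16 = 978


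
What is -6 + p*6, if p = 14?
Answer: 78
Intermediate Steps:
-6 + p*6 = -6 + 14*6 = -6 + 84 = 78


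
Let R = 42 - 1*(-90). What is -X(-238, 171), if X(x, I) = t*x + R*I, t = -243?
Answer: -80406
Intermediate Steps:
R = 132 (R = 42 + 90 = 132)
X(x, I) = -243*x + 132*I
-X(-238, 171) = -(-243*(-238) + 132*171) = -(57834 + 22572) = -1*80406 = -80406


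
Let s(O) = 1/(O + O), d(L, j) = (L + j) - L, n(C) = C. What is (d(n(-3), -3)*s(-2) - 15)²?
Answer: 3249/16 ≈ 203.06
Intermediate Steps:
d(L, j) = j
s(O) = 1/(2*O)
(d(n(-3), -3)*s(-2) - 15)² = (-3/(2*(-2)) - 15)² = (-3*(-1)/(2*2) - 15)² = (-3*(-¼) - 15)² = (¾ - 15)² = (-57/4)² = 3249/16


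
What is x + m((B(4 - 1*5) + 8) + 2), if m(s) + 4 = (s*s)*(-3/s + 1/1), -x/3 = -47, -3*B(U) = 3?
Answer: 191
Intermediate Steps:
B(U) = -1 (B(U) = -⅓*3 = -1)
x = 141 (x = -3*(-47) = 141)
m(s) = -4 + s²*(1 - 3/s) (m(s) = -4 + (s*s)*(-3/s + 1/1) = -4 + s²*(-3/s + 1*1) = -4 + s²*(-3/s + 1) = -4 + s²*(1 - 3/s))
x + m((B(4 - 1*5) + 8) + 2) = 141 + (-4 + ((-1 + 8) + 2)² - 3*((-1 + 8) + 2)) = 141 + (-4 + (7 + 2)² - 3*(7 + 2)) = 141 + (-4 + 9² - 3*9) = 141 + (-4 + 81 - 27) = 141 + 50 = 191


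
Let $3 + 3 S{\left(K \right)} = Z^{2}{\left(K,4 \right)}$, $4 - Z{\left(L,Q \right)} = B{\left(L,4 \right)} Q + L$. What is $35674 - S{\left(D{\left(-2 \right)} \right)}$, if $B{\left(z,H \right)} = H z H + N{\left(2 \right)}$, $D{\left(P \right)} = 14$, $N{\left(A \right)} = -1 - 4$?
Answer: $- \frac{677971}{3} \approx -2.2599 \cdot 10^{5}$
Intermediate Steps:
$N{\left(A \right)} = -5$
$B{\left(z,H \right)} = -5 + z H^{2}$ ($B{\left(z,H \right)} = H z H - 5 = z H^{2} - 5 = -5 + z H^{2}$)
$Z{\left(L,Q \right)} = 4 - L - Q \left(-5 + 16 L\right)$ ($Z{\left(L,Q \right)} = 4 - \left(\left(-5 + L 4^{2}\right) Q + L\right) = 4 - \left(\left(-5 + L 16\right) Q + L\right) = 4 - \left(\left(-5 + 16 L\right) Q + L\right) = 4 - \left(Q \left(-5 + 16 L\right) + L\right) = 4 - \left(L + Q \left(-5 + 16 L\right)\right) = 4 - L - Q \left(-5 + 16 L\right)$)
$S{\left(K \right)} = -1 + \frac{\left(24 - 65 K\right)^{2}}{3}$ ($S{\left(K \right)} = -1 + \frac{\left(4 - K - 4 \left(-5 + 16 K\right)\right)^{2}}{3} = -1 + \frac{\left(4 - K - \left(-20 + 64 K\right)\right)^{2}}{3} = -1 + \frac{\left(24 - 65 K\right)^{2}}{3}$)
$35674 - S{\left(D{\left(-2 \right)} \right)} = 35674 - \left(-1 + \frac{\left(-24 + 65 \cdot 14\right)^{2}}{3}\right) = 35674 - \left(-1 + \frac{\left(-24 + 910\right)^{2}}{3}\right) = 35674 - \left(-1 + \frac{886^{2}}{3}\right) = 35674 - \left(-1 + \frac{1}{3} \cdot 784996\right) = 35674 - \left(-1 + \frac{784996}{3}\right) = 35674 - \frac{784993}{3} = - \frac{677971}{3}$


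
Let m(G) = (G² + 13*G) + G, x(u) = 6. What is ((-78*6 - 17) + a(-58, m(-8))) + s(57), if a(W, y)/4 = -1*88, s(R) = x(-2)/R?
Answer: -15901/19 ≈ -836.89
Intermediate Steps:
s(R) = 6/R
m(G) = G² + 14*G
a(W, y) = -352 (a(W, y) = 4*(-1*88) = 4*(-88) = -352)
((-78*6 - 17) + a(-58, m(-8))) + s(57) = ((-78*6 - 17) - 352) + 6/57 = ((-468 - 17) - 352) + 6*(1/57) = (-485 - 352) + 2/19 = -837 + 2/19 = -15901/19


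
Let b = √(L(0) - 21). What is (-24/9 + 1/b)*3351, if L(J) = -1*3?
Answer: -8936 - 1117*I*√6/4 ≈ -8936.0 - 684.02*I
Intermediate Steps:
L(J) = -3
b = 2*I*√6 (b = √(-3 - 21) = √(-24) = 2*I*√6 ≈ 4.899*I)
(-24/9 + 1/b)*3351 = (-24/9 + 1/(2*I*√6))*3351 = (-24*⅑ + 1*(-I*√6/12))*3351 = (-8/3 - I*√6/12)*3351 = -8936 - 1117*I*√6/4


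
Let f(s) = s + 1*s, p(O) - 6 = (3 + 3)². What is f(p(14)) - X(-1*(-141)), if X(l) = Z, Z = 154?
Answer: -70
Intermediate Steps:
p(O) = 42 (p(O) = 6 + (3 + 3)² = 6 + 6² = 6 + 36 = 42)
X(l) = 154
f(s) = 2*s (f(s) = s + s = 2*s)
f(p(14)) - X(-1*(-141)) = 2*42 - 1*154 = 84 - 154 = -70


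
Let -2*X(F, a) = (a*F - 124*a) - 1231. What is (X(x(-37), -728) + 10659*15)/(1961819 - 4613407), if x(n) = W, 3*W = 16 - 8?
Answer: -698011/15909528 ≈ -0.043874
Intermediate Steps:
W = 8/3 (W = (16 - 8)/3 = (1/3)*8 = 8/3 ≈ 2.6667)
x(n) = 8/3
X(F, a) = 1231/2 + 62*a - F*a/2 (X(F, a) = -((a*F - 124*a) - 1231)/2 = -((F*a - 124*a) - 1231)/2 = -((-124*a + F*a) - 1231)/2 = -(-1231 - 124*a + F*a)/2 = 1231/2 + 62*a - F*a/2)
(X(x(-37), -728) + 10659*15)/(1961819 - 4613407) = ((1231/2 + 62*(-728) - 1/2*8/3*(-728)) + 10659*15)/(1961819 - 4613407) = ((1231/2 - 45136 + 2912/3) + 159885)/(-2651588) = (-261299/6 + 159885)*(-1/2651588) = (698011/6)*(-1/2651588) = -698011/15909528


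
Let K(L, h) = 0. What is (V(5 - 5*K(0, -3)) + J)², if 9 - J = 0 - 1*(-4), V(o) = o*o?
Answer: 900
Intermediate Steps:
V(o) = o²
J = 5 (J = 9 - (0 - 1*(-4)) = 9 - (0 + 4) = 9 - 1*4 = 9 - 4 = 5)
(V(5 - 5*K(0, -3)) + J)² = ((5 - 5*0)² + 5)² = ((5 + 0)² + 5)² = (5² + 5)² = (25 + 5)² = 30² = 900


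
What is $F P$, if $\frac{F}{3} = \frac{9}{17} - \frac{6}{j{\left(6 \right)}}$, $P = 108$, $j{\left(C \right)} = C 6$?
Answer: $\frac{1998}{17} \approx 117.53$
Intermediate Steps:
$j{\left(C \right)} = 6 C$
$F = \frac{37}{34}$ ($F = 3 \left(\frac{9}{17} - \frac{6}{6 \cdot 6}\right) = 3 \left(9 \cdot \frac{1}{17} - \frac{6}{36}\right) = 3 \left(\frac{9}{17} - \frac{1}{6}\right) = 3 \cdot \frac{37}{102} = \frac{37}{34} \approx 1.0882$)
$F P = \frac{37}{34} \cdot 108 = \frac{1998}{17}$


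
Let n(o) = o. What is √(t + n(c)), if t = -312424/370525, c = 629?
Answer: √3449555158621/74105 ≈ 25.063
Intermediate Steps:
t = -312424/370525 (t = -312424*1/370525 = -312424/370525 ≈ -0.84319)
√(t + n(c)) = √(-312424/370525 + 629) = √(232747801/370525) = √3449555158621/74105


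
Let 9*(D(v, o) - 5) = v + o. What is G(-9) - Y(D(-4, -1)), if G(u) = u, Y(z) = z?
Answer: -121/9 ≈ -13.444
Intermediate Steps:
D(v, o) = 5 + o/9 + v/9 (D(v, o) = 5 + (v + o)/9 = 5 + (o + v)/9 = 5 + (o/9 + v/9) = 5 + o/9 + v/9)
G(-9) - Y(D(-4, -1)) = -9 - (5 + (1/9)*(-1) + (1/9)*(-4)) = -9 - (5 - 1/9 - 4/9) = -9 - 1*40/9 = -9 - 40/9 = -121/9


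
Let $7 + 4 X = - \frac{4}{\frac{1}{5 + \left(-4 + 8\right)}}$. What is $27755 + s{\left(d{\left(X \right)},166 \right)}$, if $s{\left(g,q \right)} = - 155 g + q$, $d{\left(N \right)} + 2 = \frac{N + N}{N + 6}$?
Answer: $\frac{523059}{19} \approx 27529.0$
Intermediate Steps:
$X = - \frac{43}{4}$ ($X = - \frac{7}{4} + \frac{\left(-4\right) \frac{1}{\frac{1}{5 + \left(-4 + 8\right)}}}{4} = - \frac{7}{4} + \frac{\left(-4\right) \frac{1}{\frac{1}{5 + 4}}}{4} = - \frac{7}{4} + \frac{\left(-4\right) \frac{1}{\frac{1}{9}}}{4} = - \frac{7}{4} + \frac{\left(-4\right) 9}{4} = - \frac{7}{4} + \frac{1}{4} \left(-36\right) = - \frac{7}{4} - 9 = - \frac{43}{4} \approx -10.75$)
$d{\left(N \right)} = -2 + \frac{2 N}{6 + N}$ ($d{\left(N \right)} = -2 + \frac{N + N}{N + 6} = -2 + \frac{2 N}{6 + N}$)
$s{\left(g,q \right)} = q - 155 g$
$27755 + s{\left(d{\left(X \right)},166 \right)} = 27755 + \left(166 - 155 \left(- \frac{12}{6 - \frac{43}{4}}\right)\right) = 27755 + \left(166 - 155 \left(- \frac{12}{- \frac{19}{4}}\right)\right) = 27755 + \left(166 - 155 \left(\left(-12\right) \left(- \frac{4}{19}\right)\right)\right) = 27755 + \left(166 - \frac{7440}{19}\right) = 27755 - \frac{4286}{19} = \frac{523059}{19}$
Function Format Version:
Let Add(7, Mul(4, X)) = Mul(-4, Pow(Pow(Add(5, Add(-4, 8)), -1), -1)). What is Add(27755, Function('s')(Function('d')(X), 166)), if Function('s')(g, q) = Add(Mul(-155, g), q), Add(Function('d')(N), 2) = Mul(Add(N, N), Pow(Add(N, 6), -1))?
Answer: Rational(523059, 19) ≈ 27529.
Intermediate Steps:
X = Rational(-43, 4) (X = Add(Rational(-7, 4), Mul(Rational(1, 4), Mul(-4, Pow(Pow(Add(5, Add(-4, 8)), -1), -1)))) = Add(Rational(-7, 4), Mul(Rational(1, 4), Mul(-4, Pow(Pow(Add(5, 4), -1), -1)))) = Add(Rational(-7, 4), Mul(Rational(1, 4), Mul(-4, Pow(Pow(9, -1), -1)))) = Add(Rational(-7, 4), Mul(Rational(1, 4), Mul(-4, Pow(Rational(1, 9), -1)))) = Add(Rational(-7, 4), Mul(Rational(1, 4), Mul(-4, 9))) = Add(Rational(-7, 4), Mul(Rational(1, 4), -36)) = Add(Rational(-7, 4), -9) = Rational(-43, 4) ≈ -10.750)
Function('d')(N) = Add(-2, Mul(2, N, Pow(Add(6, N), -1))) (Function('d')(N) = Add(-2, Mul(Add(N, N), Pow(Add(N, 6), -1))) = Add(-2, Mul(Mul(2, N), Pow(Add(6, N), -1))) = Add(-2, Mul(2, N, Pow(Add(6, N), -1))))
Function('s')(g, q) = Add(q, Mul(-155, g))
Add(27755, Function('s')(Function('d')(X), 166)) = Add(27755, Add(166, Mul(-155, Mul(-12, Pow(Add(6, Rational(-43, 4)), -1))))) = Add(27755, Add(166, Mul(-155, Mul(-12, Pow(Rational(-19, 4), -1))))) = Add(27755, Add(166, Mul(-155, Mul(-12, Rational(-4, 19))))) = Add(27755, Add(166, Mul(-155, Rational(48, 19)))) = Add(27755, Add(166, Rational(-7440, 19))) = Add(27755, Rational(-4286, 19)) = Rational(523059, 19)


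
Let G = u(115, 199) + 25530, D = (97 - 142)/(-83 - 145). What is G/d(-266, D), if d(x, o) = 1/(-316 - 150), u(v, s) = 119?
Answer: -11952434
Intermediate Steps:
D = 15/76 (D = -45/(-228) = -45*(-1/228) = 15/76 ≈ 0.19737)
d(x, o) = -1/466 (d(x, o) = 1/(-466) = -1/466)
G = 25649 (G = 119 + 25530 = 25649)
G/d(-266, D) = 25649/(-1/466) = 25649*(-466) = -11952434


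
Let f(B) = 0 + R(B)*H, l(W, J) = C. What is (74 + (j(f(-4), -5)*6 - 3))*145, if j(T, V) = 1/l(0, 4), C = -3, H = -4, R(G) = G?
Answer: 10005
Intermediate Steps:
l(W, J) = -3
f(B) = -4*B (f(B) = 0 + B*(-4) = 0 - 4*B = -4*B)
j(T, V) = -1/3 (j(T, V) = 1/(-3) = -1/3)
(74 + (j(f(-4), -5)*6 - 3))*145 = (74 + (-1/3*6 - 3))*145 = (74 + (-2 - 3))*145 = (74 - 5)*145 = 69*145 = 10005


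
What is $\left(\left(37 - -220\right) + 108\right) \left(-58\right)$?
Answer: $-21170$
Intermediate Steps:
$\left(\left(37 - -220\right) + 108\right) \left(-58\right) = \left(\left(37 + 220\right) + 108\right) \left(-58\right) = \left(257 + 108\right) \left(-58\right) = 365 \left(-58\right) = -21170$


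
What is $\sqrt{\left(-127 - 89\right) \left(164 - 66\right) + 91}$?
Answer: $i \sqrt{21077} \approx 145.18 i$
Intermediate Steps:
$\sqrt{\left(-127 - 89\right) \left(164 - 66\right) + 91} = \sqrt{\left(-216\right) 98 + 91} = \sqrt{-21168 + 91} = \sqrt{-21077} = i \sqrt{21077}$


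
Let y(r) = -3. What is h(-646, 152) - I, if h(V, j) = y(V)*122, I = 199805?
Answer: -200171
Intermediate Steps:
h(V, j) = -366 (h(V, j) = -3*122 = -366)
h(-646, 152) - I = -366 - 1*199805 = -366 - 199805 = -200171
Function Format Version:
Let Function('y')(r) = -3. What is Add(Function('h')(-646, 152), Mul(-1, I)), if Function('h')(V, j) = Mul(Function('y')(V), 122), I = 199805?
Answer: -200171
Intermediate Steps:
Function('h')(V, j) = -366 (Function('h')(V, j) = Mul(-3, 122) = -366)
Add(Function('h')(-646, 152), Mul(-1, I)) = Add(-366, Mul(-1, 199805)) = Add(-366, -199805) = -200171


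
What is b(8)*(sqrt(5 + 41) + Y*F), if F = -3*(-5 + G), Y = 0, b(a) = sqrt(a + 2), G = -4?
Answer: 2*sqrt(115) ≈ 21.448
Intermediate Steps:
b(a) = sqrt(2 + a)
F = 27 (F = -3*(-5 - 4) = -3*(-9) = 27)
b(8)*(sqrt(5 + 41) + Y*F) = sqrt(2 + 8)*(sqrt(5 + 41) + 0*27) = sqrt(10)*(sqrt(46) + 0) = sqrt(10)*sqrt(46) = 2*sqrt(115)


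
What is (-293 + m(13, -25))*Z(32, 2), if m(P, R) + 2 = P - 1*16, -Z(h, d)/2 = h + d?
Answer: 20264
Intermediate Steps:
Z(h, d) = -2*d - 2*h (Z(h, d) = -2*(h + d) = -2*(d + h) = -2*d - 2*h)
m(P, R) = -18 + P (m(P, R) = -2 + (P - 1*16) = -2 + (P - 16) = -2 + (-16 + P) = -18 + P)
(-293 + m(13, -25))*Z(32, 2) = (-293 + (-18 + 13))*(-2*2 - 2*32) = (-293 - 5)*(-4 - 64) = -298*(-68) = 20264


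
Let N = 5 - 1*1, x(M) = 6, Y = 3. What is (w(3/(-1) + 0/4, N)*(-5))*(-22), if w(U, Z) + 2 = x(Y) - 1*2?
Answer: 220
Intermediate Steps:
N = 4 (N = 5 - 1 = 4)
w(U, Z) = 2 (w(U, Z) = -2 + (6 - 1*2) = -2 + (6 - 2) = -2 + 4 = 2)
(w(3/(-1) + 0/4, N)*(-5))*(-22) = (2*(-5))*(-22) = -10*(-22) = 220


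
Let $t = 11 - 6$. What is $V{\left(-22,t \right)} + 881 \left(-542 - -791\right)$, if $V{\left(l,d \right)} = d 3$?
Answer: $219384$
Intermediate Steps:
$t = 5$
$V{\left(l,d \right)} = 3 d$
$V{\left(-22,t \right)} + 881 \left(-542 - -791\right) = 3 \cdot 5 + 881 \left(-542 - -791\right) = 15 + 881 \left(-542 + 791\right) = 15 + 881 \cdot 249 = 15 + 219369 = 219384$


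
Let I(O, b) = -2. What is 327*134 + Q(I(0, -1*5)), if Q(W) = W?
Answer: 43816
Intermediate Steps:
327*134 + Q(I(0, -1*5)) = 327*134 - 2 = 43818 - 2 = 43816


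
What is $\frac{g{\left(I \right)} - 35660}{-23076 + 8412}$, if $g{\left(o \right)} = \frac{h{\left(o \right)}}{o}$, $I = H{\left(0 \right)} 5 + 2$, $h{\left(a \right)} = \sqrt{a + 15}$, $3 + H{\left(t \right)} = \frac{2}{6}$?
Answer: $\frac{8915}{3666} + \frac{\sqrt{33}}{498576} \approx 2.4318$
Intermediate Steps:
$H{\left(t \right)} = - \frac{8}{3}$ ($H{\left(t \right)} = -3 + \frac{2}{6} = -3 + 2 \cdot \frac{1}{6} = -3 + \frac{1}{3} = - \frac{8}{3}$)
$h{\left(a \right)} = \sqrt{15 + a}$
$I = - \frac{34}{3}$ ($I = \left(- \frac{8}{3}\right) 5 + 2 = - \frac{40}{3} + 2 = - \frac{34}{3} \approx -11.333$)
$g{\left(o \right)} = \frac{\sqrt{15 + o}}{o}$
$\frac{g{\left(I \right)} - 35660}{-23076 + 8412} = \frac{\frac{\sqrt{15 - \frac{34}{3}}}{- \frac{34}{3}} - 35660}{-23076 + 8412} = \frac{- \frac{3 \sqrt{\frac{11}{3}}}{34} - 35660}{-14664} = \left(- \frac{3 \frac{\sqrt{33}}{3}}{34} - 35660\right) \left(- \frac{1}{14664}\right) = \left(- \frac{\sqrt{33}}{34} - 35660\right) \left(- \frac{1}{14664}\right) = \left(-35660 - \frac{\sqrt{33}}{34}\right) \left(- \frac{1}{14664}\right) = \frac{8915}{3666} + \frac{\sqrt{33}}{498576}$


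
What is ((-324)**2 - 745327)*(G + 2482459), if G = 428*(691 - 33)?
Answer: -1769983313133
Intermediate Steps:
G = 281624 (G = 428*658 = 281624)
((-324)**2 - 745327)*(G + 2482459) = ((-324)**2 - 745327)*(281624 + 2482459) = (104976 - 745327)*2764083 = -640351*2764083 = -1769983313133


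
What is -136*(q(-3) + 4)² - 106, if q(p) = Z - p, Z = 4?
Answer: -16562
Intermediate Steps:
q(p) = 4 - p
-136*(q(-3) + 4)² - 106 = -136*((4 - 1*(-3)) + 4)² - 106 = -136*((4 + 3) + 4)² - 106 = -136*(7 + 4)² - 106 = -136*11² - 106 = -136*121 - 106 = -16456 - 106 = -16562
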